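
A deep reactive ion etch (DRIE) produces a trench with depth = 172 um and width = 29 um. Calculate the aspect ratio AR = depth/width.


Step 1: AR = depth / width
Step 2: AR = 172 / 29
AR = 5.9


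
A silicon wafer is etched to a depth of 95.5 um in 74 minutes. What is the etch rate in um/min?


Step 1: Etch rate = depth / time
Step 2: rate = 95.5 / 74
rate = 1.291 um/min


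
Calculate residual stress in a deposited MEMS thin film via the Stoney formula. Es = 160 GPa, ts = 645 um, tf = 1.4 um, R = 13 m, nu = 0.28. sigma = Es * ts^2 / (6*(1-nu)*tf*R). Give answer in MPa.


Step 1: Compute numerator: Es * ts^2 = 160 * 645^2 = 66564000 (GPa*um^2)
Step 2: Compute denominator (R in um): 6*(1-nu)*tf*R = 6*0.72*1.4*13e6 = 78624000.0 (um^2)
Step 3: sigma (GPa) = 66564000 / 78624000.0 = 8.46612e-01 GPa
Step 4: Convert to MPa (x1000): sigma = 846.6 MPa


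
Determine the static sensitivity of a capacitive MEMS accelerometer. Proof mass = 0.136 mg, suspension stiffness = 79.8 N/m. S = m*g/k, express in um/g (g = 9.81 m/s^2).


Step 1: Convert mass: m = 0.136 mg = 1.36e-07 kg
Step 2: S = m * g / k = 1.36e-07 * 9.81 / 79.8
Step 3: S = 1.67e-08 m/g
Step 4: Convert to um/g: S = 0.017 um/g


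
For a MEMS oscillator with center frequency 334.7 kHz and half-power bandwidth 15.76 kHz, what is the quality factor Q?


Step 1: Q = f0 / bandwidth
Step 2: Q = 334.7 / 15.76
Q = 21.2


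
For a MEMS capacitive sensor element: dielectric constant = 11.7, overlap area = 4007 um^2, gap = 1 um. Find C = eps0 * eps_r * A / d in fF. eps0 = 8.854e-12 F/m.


Step 1: Convert area to m^2: A = 4007e-12 m^2
Step 2: Convert gap to m: d = 1e-6 m
Step 3: C = eps0 * eps_r * A / d
C = 8.854e-12 * 11.7 * 4007e-12 / 1e-6
Step 4: Convert to fF (multiply by 1e15).
C = 415.09 fF


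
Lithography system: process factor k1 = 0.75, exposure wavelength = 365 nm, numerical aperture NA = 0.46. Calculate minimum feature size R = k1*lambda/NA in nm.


Step 1: Identify values: k1 = 0.75, lambda = 365 nm, NA = 0.46
Step 2: R = k1 * lambda / NA
R = 0.75 * 365 / 0.46
R = 595.1 nm


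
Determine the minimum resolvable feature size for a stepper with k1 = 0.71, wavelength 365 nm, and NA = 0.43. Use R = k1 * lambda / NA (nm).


Step 1: Identify values: k1 = 0.71, lambda = 365 nm, NA = 0.43
Step 2: R = k1 * lambda / NA
R = 0.71 * 365 / 0.43
R = 602.7 nm


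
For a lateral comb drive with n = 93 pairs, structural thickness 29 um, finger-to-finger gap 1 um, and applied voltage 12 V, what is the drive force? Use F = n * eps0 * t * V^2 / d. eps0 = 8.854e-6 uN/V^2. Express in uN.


Step 1: Parameters: n=93, eps0=8.854e-6 uN/V^2, t=29 um, V=12 V, d=1 um
Step 2: V^2 = 144
Step 3: F = 93 * 8.854e-6 * 29 * 144 / 1
F = 3.439 uN


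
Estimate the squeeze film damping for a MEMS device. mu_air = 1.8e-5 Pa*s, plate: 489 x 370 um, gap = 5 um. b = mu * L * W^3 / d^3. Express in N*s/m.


Step 1: Convert to SI.
L = 489e-6 m, W = 370e-6 m, d = 5e-6 m
Step 2: W^3 = (370e-6)^3 = 5.07e-11 m^3
Step 3: d^3 = (5e-6)^3 = 1.25e-16 m^3
Step 4: b = 1.8e-5 * 489e-6 * 5.07e-11 / 1.25e-16
b = 3.57e-03 N*s/m


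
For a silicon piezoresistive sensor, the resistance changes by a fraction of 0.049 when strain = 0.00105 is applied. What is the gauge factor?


Step 1: Identify values.
dR/R = 0.049, strain = 0.00105
Step 2: GF = (dR/R) / strain = 0.049 / 0.00105
GF = 46.7


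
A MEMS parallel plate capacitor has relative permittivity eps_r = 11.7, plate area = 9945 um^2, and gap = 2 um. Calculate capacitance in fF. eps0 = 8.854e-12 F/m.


Step 1: Convert area to m^2: A = 9945e-12 m^2
Step 2: Convert gap to m: d = 2e-6 m
Step 3: C = eps0 * eps_r * A / d
C = 8.854e-12 * 11.7 * 9945e-12 / 2e-6
Step 4: Convert to fF (multiply by 1e15).
C = 515.11 fF


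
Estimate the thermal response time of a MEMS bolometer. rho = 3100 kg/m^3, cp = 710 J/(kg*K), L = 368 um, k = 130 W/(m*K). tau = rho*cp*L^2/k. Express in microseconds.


Step 1: Convert L to m: L = 368e-6 m
Step 2: L^2 = (368e-6)^2 = 1.35424e-07 m^2
Step 3: tau = 3100 * 710 * 1.35424e-07 / 130 = 2.29283249e-03 s
Step 4: Convert to microseconds (multiply by 1e6).
tau = 2292.832 us


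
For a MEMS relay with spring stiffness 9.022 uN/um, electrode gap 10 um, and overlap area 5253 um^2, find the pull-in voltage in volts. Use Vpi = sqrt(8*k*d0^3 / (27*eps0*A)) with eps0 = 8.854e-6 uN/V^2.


Step 1: Compute numerator: 8 * k * d0^3 = 8 * 9.022 * 10^3 = 72176.0
Step 2: Compute denominator: 27 * eps0 * A = 27 * 8.854e-6 * 5253 = 1.255772
Step 3: Vpi = sqrt(72176.0 / 1.255772)
Vpi = 239.74 V


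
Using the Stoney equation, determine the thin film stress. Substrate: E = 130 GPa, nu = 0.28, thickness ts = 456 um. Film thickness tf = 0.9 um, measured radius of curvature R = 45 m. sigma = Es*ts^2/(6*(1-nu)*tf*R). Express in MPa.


Step 1: Compute numerator: Es * ts^2 = 130 * 456^2 = 27031680 (GPa*um^2)
Step 2: Compute denominator (R in um): 6*(1-nu)*tf*R = 6*0.72*0.9*45e6 = 174960000.0 (um^2)
Step 3: sigma (GPa) = 27031680 / 174960000.0 = 1.54502e-01 GPa
Step 4: Convert to MPa (x1000): sigma = 154.5 MPa


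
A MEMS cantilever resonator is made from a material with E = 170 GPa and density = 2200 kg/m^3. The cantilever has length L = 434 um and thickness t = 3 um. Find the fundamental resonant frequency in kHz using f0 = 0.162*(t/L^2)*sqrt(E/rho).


Step 1: Convert units to SI.
t_SI = 3e-6 m, L_SI = 434e-6 m
Step 2: Calculate sqrt(E/rho).
sqrt(170e9 / 2200) = 8790.49 m/s
Step 3: Compute f0.
f0 = 0.162 * 3e-6 / (434e-6)^2 * 8790.49 = 22681.4 Hz = 22.68 kHz


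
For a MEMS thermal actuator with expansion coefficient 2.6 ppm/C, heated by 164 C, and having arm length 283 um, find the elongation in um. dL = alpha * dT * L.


Step 1: Convert CTE: alpha = 2.6 ppm/C = 2.6e-6 /C
Step 2: dL = 2.6e-6 * 164 * 283
dL = 0.1207 um


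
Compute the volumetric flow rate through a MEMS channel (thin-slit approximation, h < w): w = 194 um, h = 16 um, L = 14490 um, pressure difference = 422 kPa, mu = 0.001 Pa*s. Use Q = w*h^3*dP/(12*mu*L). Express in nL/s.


Step 1: Convert all dimensions to SI (meters).
w = 194e-6 m, h = 16e-6 m, L = 14490e-6 m, dP = 422e3 Pa
Step 2: Q = w * h^3 * dP / (12 * mu * L)
Q = 194e-6 * (16e-6)^3 * 422e3 / (12 * 0.001 * 14490e-6) = 1.92852156e-09 m^3/s
Step 3: Convert Q from m^3/s to nL/s (1 m^3 = 1e12 nL, so multiply by 1e12).
Q = 1928.522 nL/s


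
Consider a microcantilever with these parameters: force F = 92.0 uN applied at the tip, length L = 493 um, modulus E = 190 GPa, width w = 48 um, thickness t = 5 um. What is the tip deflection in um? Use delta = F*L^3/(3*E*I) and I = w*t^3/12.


Step 1: Calculate the second moment of area.
I = w * t^3 / 12 = 48 * 5^3 / 12 = 500.0 um^4
Step 2: Convert E to consistent units (1 GPa = 1000 uN/um^2).
E = 190 GPa = 190000 uN/um^2
Step 3: Calculate tip deflection.
delta = F * L^3 / (3 * E * I)
delta = 92.0 * 493^3 / (3 * 190000 * 500.0)
delta = 38.6798 um


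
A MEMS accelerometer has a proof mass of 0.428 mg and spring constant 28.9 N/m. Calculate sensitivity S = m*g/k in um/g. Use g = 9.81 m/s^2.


Step 1: Convert mass: m = 0.428 mg = 4.28e-07 kg
Step 2: S = m * g / k = 4.28e-07 * 9.81 / 28.9
Step 3: S = 1.45e-07 m/g
Step 4: Convert to um/g: S = 0.145 um/g


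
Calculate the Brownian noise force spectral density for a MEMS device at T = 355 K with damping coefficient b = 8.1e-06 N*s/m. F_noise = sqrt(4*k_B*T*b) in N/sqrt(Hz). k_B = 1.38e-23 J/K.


Step 1: Compute 4 * k_B * T * b
= 4 * 1.38e-23 * 355 * 8.1e-06
= 1.5873e-25 N^2/Hz
Step 2: F_noise = sqrt(1.5873e-25)
F_noise = 3.98e-13 N/sqrt(Hz)


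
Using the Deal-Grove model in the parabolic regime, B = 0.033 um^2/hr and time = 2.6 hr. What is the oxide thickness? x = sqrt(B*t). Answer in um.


Step 1: Compute B*t = 0.033 * 2.6 = 0.0858
Step 2: x = sqrt(0.0858)
x = 0.293 um


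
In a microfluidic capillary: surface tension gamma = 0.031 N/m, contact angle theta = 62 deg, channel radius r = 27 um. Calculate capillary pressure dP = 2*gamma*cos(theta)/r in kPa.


Step 1: cos(62 deg) = 0.4695
Step 2: Convert r to m: r = 27e-6 m
Step 3: dP = 2 * 0.031 * 0.4695 / 27e-6 = 1078.1 Pa
Step 4: Convert Pa to kPa (divide by 1000).
dP = 1.08 kPa


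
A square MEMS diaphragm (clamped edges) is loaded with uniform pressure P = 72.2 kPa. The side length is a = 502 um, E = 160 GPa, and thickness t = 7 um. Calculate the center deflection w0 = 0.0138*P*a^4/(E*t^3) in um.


Step 1: Convert pressure to compatible units (E is in GPa, so P in GPa).
P = 72.2 kPa = 72.2e-6 GPa
Step 2: Compute numerator: 0.0138 * P * a^4.
a^4 = 502^4 = 63506016016
numerator = 0.0138 * 72.2e-6 * 63506016016 = 6.32749e+04
Step 3: Compute denominator: E * t^3 = 160 * 7^3 = 54880
Step 4: w0 = numerator / denominator = 6.32749e+04 / 54880 = 1.153 um


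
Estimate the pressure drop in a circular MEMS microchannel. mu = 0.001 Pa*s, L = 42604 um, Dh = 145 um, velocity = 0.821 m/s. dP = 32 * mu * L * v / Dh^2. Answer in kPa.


Step 1: Convert to SI: L = 42604e-6 m, Dh = 145e-6 m
Step 2: dP = 32 * 0.001 * 42604e-6 * 0.821 / (145e-6)^2
Step 3: dP = 53236.26 Pa
Step 4: Convert to kPa: dP = 53.24 kPa


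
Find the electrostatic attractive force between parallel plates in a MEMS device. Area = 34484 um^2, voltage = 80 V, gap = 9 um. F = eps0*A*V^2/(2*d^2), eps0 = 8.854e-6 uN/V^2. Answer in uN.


Step 1: Identify parameters.
eps0 = 8.854e-6 uN/V^2, A = 34484 um^2, V = 80 V, d = 9 um
Step 2: Compute V^2 = 80^2 = 6400
Step 3: Compute d^2 = 9^2 = 81
Step 4: F = 0.5 * 8.854e-6 * 34484 * 6400 / 81
F = 12.062 uN


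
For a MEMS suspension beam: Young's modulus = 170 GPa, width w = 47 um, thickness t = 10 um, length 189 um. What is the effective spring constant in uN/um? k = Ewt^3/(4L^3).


Step 1: Convert E to consistent units (1 GPa = 1000 uN/um^2).
E = 170 GPa = 170000 uN/um^2
Step 2: Compute t^3 = 10^3 = 1000
Step 3: Compute L^3 = 189^3 = 6751269
Step 4: k = 170000 * 47 * 1000 / (4 * 6751269)
k = 295.8703 uN/um


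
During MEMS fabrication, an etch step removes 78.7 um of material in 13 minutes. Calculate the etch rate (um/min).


Step 1: Etch rate = depth / time
Step 2: rate = 78.7 / 13
rate = 6.054 um/min


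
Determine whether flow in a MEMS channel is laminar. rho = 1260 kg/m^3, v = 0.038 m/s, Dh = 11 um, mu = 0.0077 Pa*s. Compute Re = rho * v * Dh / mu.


Step 1: Convert Dh to meters: Dh = 11e-6 m
Step 2: Re = rho * v * Dh / mu
Re = 1260 * 0.038 * 11e-6 / 0.0077
Re = 0.068
Since Re = 0.068 is below ~2300, the flow is laminar.


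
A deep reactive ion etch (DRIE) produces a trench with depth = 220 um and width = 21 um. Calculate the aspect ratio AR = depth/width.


Step 1: AR = depth / width
Step 2: AR = 220 / 21
AR = 10.5


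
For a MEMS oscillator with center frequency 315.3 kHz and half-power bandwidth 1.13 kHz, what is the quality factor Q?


Step 1: Q = f0 / bandwidth
Step 2: Q = 315.3 / 1.13
Q = 279.0


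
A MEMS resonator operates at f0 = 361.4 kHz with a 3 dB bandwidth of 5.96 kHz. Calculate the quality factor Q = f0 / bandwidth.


Step 1: Q = f0 / bandwidth
Step 2: Q = 361.4 / 5.96
Q = 60.6


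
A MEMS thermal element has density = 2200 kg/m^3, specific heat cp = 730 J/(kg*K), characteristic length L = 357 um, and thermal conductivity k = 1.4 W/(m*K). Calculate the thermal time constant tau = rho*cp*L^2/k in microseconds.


Step 1: Convert L to m: L = 357e-6 m
Step 2: L^2 = (357e-6)^2 = 1.27449e-07 m^2
Step 3: tau = 2200 * 730 * 1.27449e-07 / 1.4 = 1.4620221e-01 s
Step 4: Convert to microseconds (multiply by 1e6).
tau = 146202.21 us


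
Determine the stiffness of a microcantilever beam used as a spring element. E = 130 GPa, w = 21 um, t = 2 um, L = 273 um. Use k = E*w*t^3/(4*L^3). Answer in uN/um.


Step 1: Convert E to consistent units (1 GPa = 1000 uN/um^2).
E = 130 GPa = 130000 uN/um^2
Step 2: Compute t^3 = 2^3 = 8
Step 3: Compute L^3 = 273^3 = 20346417
Step 4: k = 130000 * 21 * 8 / (4 * 20346417)
k = 0.2684 uN/um


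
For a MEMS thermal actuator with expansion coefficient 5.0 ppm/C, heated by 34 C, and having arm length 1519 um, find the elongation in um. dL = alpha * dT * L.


Step 1: Convert CTE: alpha = 5.0 ppm/C = 5.0e-6 /C
Step 2: dL = 5.0e-6 * 34 * 1519
dL = 0.2582 um


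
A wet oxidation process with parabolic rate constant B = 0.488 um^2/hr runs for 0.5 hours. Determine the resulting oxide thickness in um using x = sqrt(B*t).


Step 1: Compute B*t = 0.488 * 0.5 = 0.244
Step 2: x = sqrt(0.244)
x = 0.494 um


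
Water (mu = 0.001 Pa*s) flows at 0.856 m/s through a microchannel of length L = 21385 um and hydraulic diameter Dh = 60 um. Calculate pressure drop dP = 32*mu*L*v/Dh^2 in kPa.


Step 1: Convert to SI: L = 21385e-6 m, Dh = 60e-6 m
Step 2: dP = 32 * 0.001 * 21385e-6 * 0.856 / (60e-6)^2
Step 3: dP = 162716.09 Pa
Step 4: Convert to kPa: dP = 162.72 kPa


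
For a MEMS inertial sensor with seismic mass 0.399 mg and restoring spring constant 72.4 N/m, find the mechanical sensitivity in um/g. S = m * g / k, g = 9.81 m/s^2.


Step 1: Convert mass: m = 0.399 mg = 3.99e-07 kg
Step 2: S = m * g / k = 3.99e-07 * 9.81 / 72.4
Step 3: S = 5.41e-08 m/g
Step 4: Convert to um/g: S = 0.054 um/g


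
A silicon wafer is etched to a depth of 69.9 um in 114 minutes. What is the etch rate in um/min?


Step 1: Etch rate = depth / time
Step 2: rate = 69.9 / 114
rate = 0.613 um/min


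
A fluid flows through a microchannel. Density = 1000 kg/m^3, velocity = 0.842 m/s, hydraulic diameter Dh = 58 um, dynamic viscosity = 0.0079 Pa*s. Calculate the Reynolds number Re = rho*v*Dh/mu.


Step 1: Convert Dh to meters: Dh = 58e-6 m
Step 2: Re = rho * v * Dh / mu
Re = 1000 * 0.842 * 58e-6 / 0.0079
Re = 6.182


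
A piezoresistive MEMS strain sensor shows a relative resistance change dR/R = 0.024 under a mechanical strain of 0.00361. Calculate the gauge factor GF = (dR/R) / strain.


Step 1: Identify values.
dR/R = 0.024, strain = 0.00361
Step 2: GF = (dR/R) / strain = 0.024 / 0.00361
GF = 6.6


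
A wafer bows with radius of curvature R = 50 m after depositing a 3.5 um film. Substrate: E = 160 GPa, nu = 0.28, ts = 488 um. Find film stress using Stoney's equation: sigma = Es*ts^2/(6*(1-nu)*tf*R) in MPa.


Step 1: Compute numerator: Es * ts^2 = 160 * 488^2 = 38103040 (GPa*um^2)
Step 2: Compute denominator (R in um): 6*(1-nu)*tf*R = 6*0.72*3.5*50e6 = 756000000.0 (um^2)
Step 3: sigma (GPa) = 38103040 / 756000000.0 = 5.0401e-02 GPa
Step 4: Convert to MPa (x1000): sigma = 50.4 MPa


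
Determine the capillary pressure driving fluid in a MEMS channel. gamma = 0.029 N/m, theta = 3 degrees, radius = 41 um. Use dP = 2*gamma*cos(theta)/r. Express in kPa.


Step 1: cos(3 deg) = 0.9986
Step 2: Convert r to m: r = 41e-6 m
Step 3: dP = 2 * 0.029 * 0.9986 / 41e-6 = 1412.7 Pa
Step 4: Convert Pa to kPa (divide by 1000).
dP = 1.41 kPa


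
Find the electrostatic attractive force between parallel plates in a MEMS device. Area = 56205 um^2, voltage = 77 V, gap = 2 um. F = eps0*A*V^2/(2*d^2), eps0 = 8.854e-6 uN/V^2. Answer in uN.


Step 1: Identify parameters.
eps0 = 8.854e-6 uN/V^2, A = 56205 um^2, V = 77 V, d = 2 um
Step 2: Compute V^2 = 77^2 = 5929
Step 3: Compute d^2 = 2^2 = 4
Step 4: F = 0.5 * 8.854e-6 * 56205 * 5929 / 4
F = 368.813 uN


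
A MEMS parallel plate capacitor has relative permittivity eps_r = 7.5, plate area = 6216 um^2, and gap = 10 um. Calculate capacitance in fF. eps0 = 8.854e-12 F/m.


Step 1: Convert area to m^2: A = 6216e-12 m^2
Step 2: Convert gap to m: d = 10e-6 m
Step 3: C = eps0 * eps_r * A / d
C = 8.854e-12 * 7.5 * 6216e-12 / 10e-6
Step 4: Convert to fF (multiply by 1e15).
C = 41.28 fF


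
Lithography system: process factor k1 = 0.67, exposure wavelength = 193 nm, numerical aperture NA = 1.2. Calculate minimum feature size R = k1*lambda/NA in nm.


Step 1: Identify values: k1 = 0.67, lambda = 193 nm, NA = 1.2
Step 2: R = k1 * lambda / NA
R = 0.67 * 193 / 1.2
R = 107.8 nm


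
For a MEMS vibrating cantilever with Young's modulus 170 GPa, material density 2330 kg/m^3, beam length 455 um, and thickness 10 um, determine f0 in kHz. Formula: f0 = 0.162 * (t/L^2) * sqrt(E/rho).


Step 1: Convert units to SI.
t_SI = 10e-6 m, L_SI = 455e-6 m
Step 2: Calculate sqrt(E/rho).
sqrt(170e9 / 2330) = 8541.74 m/s
Step 3: Compute f0.
f0 = 0.162 * 10e-6 / (455e-6)^2 * 8541.74 = 66840.3 Hz = 66.84 kHz


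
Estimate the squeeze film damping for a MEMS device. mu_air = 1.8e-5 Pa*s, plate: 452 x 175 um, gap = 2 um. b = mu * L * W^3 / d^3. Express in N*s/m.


Step 1: Convert to SI.
L = 452e-6 m, W = 175e-6 m, d = 2e-6 m
Step 2: W^3 = (175e-6)^3 = 5.36e-12 m^3
Step 3: d^3 = (2e-6)^3 = 8.00e-18 m^3
Step 4: b = 1.8e-5 * 452e-6 * 5.36e-12 / 8.00e-18
b = 5.45e-03 N*s/m


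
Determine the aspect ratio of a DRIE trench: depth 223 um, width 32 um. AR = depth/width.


Step 1: AR = depth / width
Step 2: AR = 223 / 32
AR = 7.0


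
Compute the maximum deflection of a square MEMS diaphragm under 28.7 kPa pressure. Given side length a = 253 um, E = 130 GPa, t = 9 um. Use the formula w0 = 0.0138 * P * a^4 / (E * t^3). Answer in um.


Step 1: Convert pressure to compatible units (E is in GPa, so P in GPa).
P = 28.7 kPa = 28.7e-6 GPa
Step 2: Compute numerator: 0.0138 * P * a^4.
a^4 = 253^4 = 4097152081
numerator = 0.0138 * 28.7e-6 * 4097152081 = 1.6227e+03
Step 3: Compute denominator: E * t^3 = 130 * 9^3 = 94770
Step 4: w0 = numerator / denominator = 1.6227e+03 / 94770 = 0.0171 um


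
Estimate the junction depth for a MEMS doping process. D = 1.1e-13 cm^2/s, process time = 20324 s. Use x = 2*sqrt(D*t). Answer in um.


Step 1: Compute D*t = 1.1e-13 * 20324 = 2.23564e-09 cm^2
Step 2: sqrt(D*t) = 4.7283e-05 cm
Step 3: x = 2 * 4.7283e-05 cm = 9.4566e-05 cm
Step 4: Convert to um (1 cm = 1e4 um): x = 0.946 um


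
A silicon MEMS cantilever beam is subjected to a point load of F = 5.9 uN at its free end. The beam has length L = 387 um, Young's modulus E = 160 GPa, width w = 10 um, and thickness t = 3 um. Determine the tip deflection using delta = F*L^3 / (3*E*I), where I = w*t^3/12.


Step 1: Calculate the second moment of area.
I = w * t^3 / 12 = 10 * 3^3 / 12 = 22.5 um^4
Step 2: Convert E to consistent units (1 GPa = 1000 uN/um^2).
E = 160 GPa = 160000 uN/um^2
Step 3: Calculate tip deflection.
delta = F * L^3 / (3 * E * I)
delta = 5.9 * 387^3 / (3 * 160000 * 22.5)
delta = 31.6637 um


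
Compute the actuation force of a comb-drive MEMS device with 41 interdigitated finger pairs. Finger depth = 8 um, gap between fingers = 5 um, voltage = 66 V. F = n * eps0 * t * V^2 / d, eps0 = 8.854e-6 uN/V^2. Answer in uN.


Step 1: Parameters: n=41, eps0=8.854e-6 uN/V^2, t=8 um, V=66 V, d=5 um
Step 2: V^2 = 4356
Step 3: F = 41 * 8.854e-6 * 8 * 4356 / 5
F = 2.53 uN


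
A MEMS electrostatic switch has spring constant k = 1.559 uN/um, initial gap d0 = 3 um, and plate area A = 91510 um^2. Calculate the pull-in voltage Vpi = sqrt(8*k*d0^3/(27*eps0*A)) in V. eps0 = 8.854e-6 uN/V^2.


Step 1: Compute numerator: 8 * k * d0^3 = 8 * 1.559 * 3^3 = 336.744
Step 2: Compute denominator: 27 * eps0 * A = 27 * 8.854e-6 * 91510 = 21.876198
Step 3: Vpi = sqrt(336.744 / 21.876198)
Vpi = 3.92 V


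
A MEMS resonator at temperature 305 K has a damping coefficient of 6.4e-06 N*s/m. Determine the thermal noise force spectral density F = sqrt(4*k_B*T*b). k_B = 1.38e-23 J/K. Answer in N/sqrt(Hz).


Step 1: Compute 4 * k_B * T * b
= 4 * 1.38e-23 * 305 * 6.4e-06
= 1.0775e-25 N^2/Hz
Step 2: F_noise = sqrt(1.0775e-25)
F_noise = 3.28e-13 N/sqrt(Hz)


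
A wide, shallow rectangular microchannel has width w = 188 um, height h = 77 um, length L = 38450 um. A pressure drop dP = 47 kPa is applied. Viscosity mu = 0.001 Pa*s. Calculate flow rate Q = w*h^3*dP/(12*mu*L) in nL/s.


Step 1: Convert all dimensions to SI (meters).
w = 188e-6 m, h = 77e-6 m, L = 38450e-6 m, dP = 47e3 Pa
Step 2: Q = w * h^3 * dP / (12 * mu * L)
Q = 188e-6 * (77e-6)^3 * 47e3 / (12 * 0.001 * 38450e-6) = 8.74279495e-09 m^3/s
Step 3: Convert Q from m^3/s to nL/s (1 m^3 = 1e12 nL, so multiply by 1e12).
Q = 8742.795 nL/s


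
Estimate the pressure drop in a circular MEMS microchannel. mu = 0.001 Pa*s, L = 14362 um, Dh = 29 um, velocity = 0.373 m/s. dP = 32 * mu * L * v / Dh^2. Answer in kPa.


Step 1: Convert to SI: L = 14362e-6 m, Dh = 29e-6 m
Step 2: dP = 32 * 0.001 * 14362e-6 * 0.373 / (29e-6)^2
Step 3: dP = 203834.52 Pa
Step 4: Convert to kPa: dP = 203.83 kPa


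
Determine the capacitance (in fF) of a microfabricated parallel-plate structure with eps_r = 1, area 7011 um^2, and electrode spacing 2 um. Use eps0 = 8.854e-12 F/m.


Step 1: Convert area to m^2: A = 7011e-12 m^2
Step 2: Convert gap to m: d = 2e-6 m
Step 3: C = eps0 * eps_r * A / d
C = 8.854e-12 * 1 * 7011e-12 / 2e-6
Step 4: Convert to fF (multiply by 1e15).
C = 31.04 fF


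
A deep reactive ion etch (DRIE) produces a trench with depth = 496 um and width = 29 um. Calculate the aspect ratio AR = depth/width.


Step 1: AR = depth / width
Step 2: AR = 496 / 29
AR = 17.1


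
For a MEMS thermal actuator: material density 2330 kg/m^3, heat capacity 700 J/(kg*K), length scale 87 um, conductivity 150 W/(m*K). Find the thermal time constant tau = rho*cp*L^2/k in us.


Step 1: Convert L to m: L = 87e-6 m
Step 2: L^2 = (87e-6)^2 = 7.569e-09 m^2
Step 3: tau = 2330 * 700 * 7.569e-09 / 150 = 8.23e-05 s
Step 4: Convert to microseconds (multiply by 1e6).
tau = 82.3 us


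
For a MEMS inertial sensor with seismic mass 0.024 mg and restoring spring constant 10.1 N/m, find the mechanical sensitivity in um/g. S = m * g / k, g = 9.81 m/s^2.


Step 1: Convert mass: m = 0.024 mg = 2.40e-08 kg
Step 2: S = m * g / k = 2.40e-08 * 9.81 / 10.1
Step 3: S = 2.33e-08 m/g
Step 4: Convert to um/g: S = 0.023 um/g


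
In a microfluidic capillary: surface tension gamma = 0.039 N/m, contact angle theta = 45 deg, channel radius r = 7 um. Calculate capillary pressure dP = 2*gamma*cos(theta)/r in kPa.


Step 1: cos(45 deg) = 0.7071
Step 2: Convert r to m: r = 7e-6 m
Step 3: dP = 2 * 0.039 * 0.7071 / 7e-6 = 7879.1 Pa
Step 4: Convert Pa to kPa (divide by 1000).
dP = 7.88 kPa


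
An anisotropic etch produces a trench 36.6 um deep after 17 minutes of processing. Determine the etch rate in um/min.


Step 1: Etch rate = depth / time
Step 2: rate = 36.6 / 17
rate = 2.153 um/min


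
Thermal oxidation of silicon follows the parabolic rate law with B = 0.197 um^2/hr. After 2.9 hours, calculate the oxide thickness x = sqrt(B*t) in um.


Step 1: Compute B*t = 0.197 * 2.9 = 0.5713
Step 2: x = sqrt(0.5713)
x = 0.756 um


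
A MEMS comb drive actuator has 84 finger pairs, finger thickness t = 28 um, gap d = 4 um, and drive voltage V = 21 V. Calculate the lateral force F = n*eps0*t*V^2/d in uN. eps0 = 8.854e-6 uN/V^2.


Step 1: Parameters: n=84, eps0=8.854e-6 uN/V^2, t=28 um, V=21 V, d=4 um
Step 2: V^2 = 441
Step 3: F = 84 * 8.854e-6 * 28 * 441 / 4
F = 2.296 uN


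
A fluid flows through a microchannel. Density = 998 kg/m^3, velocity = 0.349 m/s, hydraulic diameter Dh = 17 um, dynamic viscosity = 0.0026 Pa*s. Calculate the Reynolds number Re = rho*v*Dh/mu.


Step 1: Convert Dh to meters: Dh = 17e-6 m
Step 2: Re = rho * v * Dh / mu
Re = 998 * 0.349 * 17e-6 / 0.0026
Re = 2.277


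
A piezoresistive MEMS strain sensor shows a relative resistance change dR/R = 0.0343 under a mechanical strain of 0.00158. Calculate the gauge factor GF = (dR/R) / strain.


Step 1: Identify values.
dR/R = 0.0343, strain = 0.00158
Step 2: GF = (dR/R) / strain = 0.0343 / 0.00158
GF = 21.7


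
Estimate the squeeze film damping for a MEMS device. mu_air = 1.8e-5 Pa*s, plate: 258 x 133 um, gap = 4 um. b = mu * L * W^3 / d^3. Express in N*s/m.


Step 1: Convert to SI.
L = 258e-6 m, W = 133e-6 m, d = 4e-6 m
Step 2: W^3 = (133e-6)^3 = 2.35e-12 m^3
Step 3: d^3 = (4e-6)^3 = 6.40e-17 m^3
Step 4: b = 1.8e-5 * 258e-6 * 2.35e-12 / 6.40e-17
b = 1.71e-04 N*s/m


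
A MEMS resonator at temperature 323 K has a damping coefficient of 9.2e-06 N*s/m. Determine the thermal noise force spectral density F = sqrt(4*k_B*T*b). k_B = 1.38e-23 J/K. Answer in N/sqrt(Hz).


Step 1: Compute 4 * k_B * T * b
= 4 * 1.38e-23 * 323 * 9.2e-06
= 1.6403e-25 N^2/Hz
Step 2: F_noise = sqrt(1.6403e-25)
F_noise = 4.05e-13 N/sqrt(Hz)


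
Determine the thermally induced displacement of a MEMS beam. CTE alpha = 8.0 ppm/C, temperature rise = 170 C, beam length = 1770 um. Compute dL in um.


Step 1: Convert CTE: alpha = 8.0 ppm/C = 8.0e-6 /C
Step 2: dL = 8.0e-6 * 170 * 1770
dL = 2.4072 um


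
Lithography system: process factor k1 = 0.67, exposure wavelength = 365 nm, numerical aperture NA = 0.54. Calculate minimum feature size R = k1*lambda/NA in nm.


Step 1: Identify values: k1 = 0.67, lambda = 365 nm, NA = 0.54
Step 2: R = k1 * lambda / NA
R = 0.67 * 365 / 0.54
R = 452.9 nm


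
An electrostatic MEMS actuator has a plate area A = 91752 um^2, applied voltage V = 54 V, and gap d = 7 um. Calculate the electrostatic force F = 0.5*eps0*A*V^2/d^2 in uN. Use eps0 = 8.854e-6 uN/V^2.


Step 1: Identify parameters.
eps0 = 8.854e-6 uN/V^2, A = 91752 um^2, V = 54 V, d = 7 um
Step 2: Compute V^2 = 54^2 = 2916
Step 3: Compute d^2 = 7^2 = 49
Step 4: F = 0.5 * 8.854e-6 * 91752 * 2916 / 49
F = 24.172 uN


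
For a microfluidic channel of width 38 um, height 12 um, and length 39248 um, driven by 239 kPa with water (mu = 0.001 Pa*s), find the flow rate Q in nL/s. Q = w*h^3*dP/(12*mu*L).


Step 1: Convert all dimensions to SI (meters).
w = 38e-6 m, h = 12e-6 m, L = 39248e-6 m, dP = 239e3 Pa
Step 2: Q = w * h^3 * dP / (12 * mu * L)
Q = 38e-6 * (12e-6)^3 * 239e3 / (12 * 0.001 * 39248e-6) = 3.332165e-11 m^3/s
Step 3: Convert Q from m^3/s to nL/s (1 m^3 = 1e12 nL, so multiply by 1e12).
Q = 33.322 nL/s


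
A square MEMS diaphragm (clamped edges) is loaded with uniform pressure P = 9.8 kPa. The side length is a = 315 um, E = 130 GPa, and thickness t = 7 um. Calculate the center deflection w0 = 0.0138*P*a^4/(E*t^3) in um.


Step 1: Convert pressure to compatible units (E is in GPa, so P in GPa).
P = 9.8 kPa = 9.8e-6 GPa
Step 2: Compute numerator: 0.0138 * P * a^4.
a^4 = 315^4 = 9845600625
numerator = 0.0138 * 9.8e-6 * 9845600625 = 1.3315e+03
Step 3: Compute denominator: E * t^3 = 130 * 7^3 = 44590
Step 4: w0 = numerator / denominator = 1.3315e+03 / 44590 = 0.0299 um


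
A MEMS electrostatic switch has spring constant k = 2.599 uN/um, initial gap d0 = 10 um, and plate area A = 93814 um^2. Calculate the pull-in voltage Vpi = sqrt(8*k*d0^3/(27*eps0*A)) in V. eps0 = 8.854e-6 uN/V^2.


Step 1: Compute numerator: 8 * k * d0^3 = 8 * 2.599 * 10^3 = 20792.0
Step 2: Compute denominator: 27 * eps0 * A = 27 * 8.854e-6 * 93814 = 22.426987
Step 3: Vpi = sqrt(20792.0 / 22.426987)
Vpi = 30.45 V


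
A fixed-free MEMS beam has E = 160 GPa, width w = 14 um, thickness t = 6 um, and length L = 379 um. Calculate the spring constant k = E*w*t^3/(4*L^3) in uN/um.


Step 1: Convert E to consistent units (1 GPa = 1000 uN/um^2).
E = 160 GPa = 160000 uN/um^2
Step 2: Compute t^3 = 6^3 = 216
Step 3: Compute L^3 = 379^3 = 54439939
Step 4: k = 160000 * 14 * 216 / (4 * 54439939)
k = 2.2219 uN/um


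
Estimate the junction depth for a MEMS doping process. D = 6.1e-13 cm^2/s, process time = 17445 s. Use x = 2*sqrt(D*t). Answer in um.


Step 1: Compute D*t = 6.1e-13 * 17445 = 1.064145e-08 cm^2
Step 2: sqrt(D*t) = 1.03157e-04 cm
Step 3: x = 2 * 1.03157e-04 cm = 2.06314e-04 cm
Step 4: Convert to um (1 cm = 1e4 um): x = 2.063 um


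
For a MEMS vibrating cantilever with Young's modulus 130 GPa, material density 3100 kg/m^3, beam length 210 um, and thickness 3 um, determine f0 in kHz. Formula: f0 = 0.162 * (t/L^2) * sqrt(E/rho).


Step 1: Convert units to SI.
t_SI = 3e-6 m, L_SI = 210e-6 m
Step 2: Calculate sqrt(E/rho).
sqrt(130e9 / 3100) = 6475.76 m/s
Step 3: Compute f0.
f0 = 0.162 * 3e-6 / (210e-6)^2 * 6475.76 = 71365.5 Hz = 71.37 kHz


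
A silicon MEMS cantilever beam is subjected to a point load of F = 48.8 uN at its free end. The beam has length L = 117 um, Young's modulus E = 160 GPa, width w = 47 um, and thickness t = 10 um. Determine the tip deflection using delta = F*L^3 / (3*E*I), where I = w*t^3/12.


Step 1: Calculate the second moment of area.
I = w * t^3 / 12 = 47 * 10^3 / 12 = 3916.6667 um^4
Step 2: Convert E to consistent units (1 GPa = 1000 uN/um^2).
E = 160 GPa = 160000 uN/um^2
Step 3: Calculate tip deflection.
delta = F * L^3 / (3 * E * I)
delta = 48.8 * 117^3 / (3 * 160000 * 3916.6667)
delta = 0.0416 um


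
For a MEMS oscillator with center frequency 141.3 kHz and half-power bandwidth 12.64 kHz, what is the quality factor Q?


Step 1: Q = f0 / bandwidth
Step 2: Q = 141.3 / 12.64
Q = 11.2


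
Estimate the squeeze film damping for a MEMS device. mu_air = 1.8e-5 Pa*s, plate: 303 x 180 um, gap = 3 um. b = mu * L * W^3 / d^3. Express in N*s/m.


Step 1: Convert to SI.
L = 303e-6 m, W = 180e-6 m, d = 3e-6 m
Step 2: W^3 = (180e-6)^3 = 5.83e-12 m^3
Step 3: d^3 = (3e-6)^3 = 2.70e-17 m^3
Step 4: b = 1.8e-5 * 303e-6 * 5.83e-12 / 2.70e-17
b = 1.18e-03 N*s/m


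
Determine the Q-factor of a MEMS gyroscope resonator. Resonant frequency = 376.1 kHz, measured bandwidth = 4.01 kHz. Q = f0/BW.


Step 1: Q = f0 / bandwidth
Step 2: Q = 376.1 / 4.01
Q = 93.8


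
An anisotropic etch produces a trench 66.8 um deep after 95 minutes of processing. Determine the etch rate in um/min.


Step 1: Etch rate = depth / time
Step 2: rate = 66.8 / 95
rate = 0.703 um/min


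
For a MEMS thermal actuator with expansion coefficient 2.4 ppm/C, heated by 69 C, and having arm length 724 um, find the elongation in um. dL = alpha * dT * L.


Step 1: Convert CTE: alpha = 2.4 ppm/C = 2.4e-6 /C
Step 2: dL = 2.4e-6 * 69 * 724
dL = 0.1199 um


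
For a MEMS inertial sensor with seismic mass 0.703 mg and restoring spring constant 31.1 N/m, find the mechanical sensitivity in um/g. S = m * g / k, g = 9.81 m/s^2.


Step 1: Convert mass: m = 0.703 mg = 7.03e-07 kg
Step 2: S = m * g / k = 7.03e-07 * 9.81 / 31.1
Step 3: S = 2.22e-07 m/g
Step 4: Convert to um/g: S = 0.222 um/g


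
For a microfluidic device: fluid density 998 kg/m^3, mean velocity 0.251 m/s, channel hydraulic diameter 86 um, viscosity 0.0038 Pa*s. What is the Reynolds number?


Step 1: Convert Dh to meters: Dh = 86e-6 m
Step 2: Re = rho * v * Dh / mu
Re = 998 * 0.251 * 86e-6 / 0.0038
Re = 5.669


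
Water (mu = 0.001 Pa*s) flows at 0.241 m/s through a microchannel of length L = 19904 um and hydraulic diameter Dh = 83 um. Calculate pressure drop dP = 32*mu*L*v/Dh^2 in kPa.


Step 1: Convert to SI: L = 19904e-6 m, Dh = 83e-6 m
Step 2: dP = 32 * 0.001 * 19904e-6 * 0.241 / (83e-6)^2
Step 3: dP = 22281.85 Pa
Step 4: Convert to kPa: dP = 22.28 kPa


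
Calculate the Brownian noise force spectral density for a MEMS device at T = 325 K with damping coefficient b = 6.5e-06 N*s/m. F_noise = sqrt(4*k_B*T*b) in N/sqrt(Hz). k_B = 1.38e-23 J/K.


Step 1: Compute 4 * k_B * T * b
= 4 * 1.38e-23 * 325 * 6.5e-06
= 1.1661e-25 N^2/Hz
Step 2: F_noise = sqrt(1.1661e-25)
F_noise = 3.41e-13 N/sqrt(Hz)


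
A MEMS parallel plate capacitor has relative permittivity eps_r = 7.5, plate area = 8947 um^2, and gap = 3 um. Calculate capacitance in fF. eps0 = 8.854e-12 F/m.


Step 1: Convert area to m^2: A = 8947e-12 m^2
Step 2: Convert gap to m: d = 3e-6 m
Step 3: C = eps0 * eps_r * A / d
C = 8.854e-12 * 7.5 * 8947e-12 / 3e-6
Step 4: Convert to fF (multiply by 1e15).
C = 198.04 fF


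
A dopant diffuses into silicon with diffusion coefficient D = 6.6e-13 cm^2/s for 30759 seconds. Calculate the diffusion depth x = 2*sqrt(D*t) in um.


Step 1: Compute D*t = 6.6e-13 * 30759 = 2.030094e-08 cm^2
Step 2: sqrt(D*t) = 1.4248e-04 cm
Step 3: x = 2 * 1.4248e-04 cm = 2.8496e-04 cm
Step 4: Convert to um (1 cm = 1e4 um): x = 2.85 um


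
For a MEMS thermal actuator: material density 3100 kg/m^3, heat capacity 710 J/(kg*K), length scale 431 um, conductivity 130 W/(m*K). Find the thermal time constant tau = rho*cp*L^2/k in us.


Step 1: Convert L to m: L = 431e-6 m
Step 2: L^2 = (431e-6)^2 = 1.85761e-07 m^2
Step 3: tau = 3100 * 710 * 1.85761e-07 / 130 = 3.14507662e-03 s
Step 4: Convert to microseconds (multiply by 1e6).
tau = 3145.077 us


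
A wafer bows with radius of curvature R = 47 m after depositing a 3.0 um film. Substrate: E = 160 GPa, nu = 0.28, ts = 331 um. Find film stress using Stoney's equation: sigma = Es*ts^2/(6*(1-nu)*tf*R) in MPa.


Step 1: Compute numerator: Es * ts^2 = 160 * 331^2 = 17529760 (GPa*um^2)
Step 2: Compute denominator (R in um): 6*(1-nu)*tf*R = 6*0.72*3.0*47e6 = 609120000.0 (um^2)
Step 3: sigma (GPa) = 17529760 / 609120000.0 = 2.8779e-02 GPa
Step 4: Convert to MPa (x1000): sigma = 28.8 MPa


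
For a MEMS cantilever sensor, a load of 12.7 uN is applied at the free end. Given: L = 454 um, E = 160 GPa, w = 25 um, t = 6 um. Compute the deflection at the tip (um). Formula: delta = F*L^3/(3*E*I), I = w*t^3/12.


Step 1: Calculate the second moment of area.
I = w * t^3 / 12 = 25 * 6^3 / 12 = 450.0 um^4
Step 2: Convert E to consistent units (1 GPa = 1000 uN/um^2).
E = 160 GPa = 160000 uN/um^2
Step 3: Calculate tip deflection.
delta = F * L^3 / (3 * E * I)
delta = 12.7 * 454^3 / (3 * 160000 * 450.0)
delta = 5.502 um


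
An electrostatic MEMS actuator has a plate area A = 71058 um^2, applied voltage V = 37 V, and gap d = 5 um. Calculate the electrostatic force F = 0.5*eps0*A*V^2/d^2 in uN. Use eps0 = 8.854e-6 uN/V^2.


Step 1: Identify parameters.
eps0 = 8.854e-6 uN/V^2, A = 71058 um^2, V = 37 V, d = 5 um
Step 2: Compute V^2 = 37^2 = 1369
Step 3: Compute d^2 = 5^2 = 25
Step 4: F = 0.5 * 8.854e-6 * 71058 * 1369 / 25
F = 17.226 uN


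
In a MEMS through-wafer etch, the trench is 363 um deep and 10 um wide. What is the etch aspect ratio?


Step 1: AR = depth / width
Step 2: AR = 363 / 10
AR = 36.3


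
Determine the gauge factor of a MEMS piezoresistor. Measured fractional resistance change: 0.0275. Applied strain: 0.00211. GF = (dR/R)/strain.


Step 1: Identify values.
dR/R = 0.0275, strain = 0.00211
Step 2: GF = (dR/R) / strain = 0.0275 / 0.00211
GF = 13.0


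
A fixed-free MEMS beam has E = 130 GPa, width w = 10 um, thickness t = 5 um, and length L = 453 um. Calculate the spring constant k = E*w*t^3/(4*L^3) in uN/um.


Step 1: Convert E to consistent units (1 GPa = 1000 uN/um^2).
E = 130 GPa = 130000 uN/um^2
Step 2: Compute t^3 = 5^3 = 125
Step 3: Compute L^3 = 453^3 = 92959677
Step 4: k = 130000 * 10 * 125 / (4 * 92959677)
k = 0.437 uN/um


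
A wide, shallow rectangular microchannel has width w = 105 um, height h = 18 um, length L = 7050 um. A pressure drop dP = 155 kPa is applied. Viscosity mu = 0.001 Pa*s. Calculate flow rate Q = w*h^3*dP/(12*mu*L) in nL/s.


Step 1: Convert all dimensions to SI (meters).
w = 105e-6 m, h = 18e-6 m, L = 7050e-6 m, dP = 155e3 Pa
Step 2: Q = w * h^3 * dP / (12 * mu * L)
Q = 105e-6 * (18e-6)^3 * 155e3 / (12 * 0.001 * 7050e-6) = 1.12193617e-09 m^3/s
Step 3: Convert Q from m^3/s to nL/s (1 m^3 = 1e12 nL, so multiply by 1e12).
Q = 1121.936 nL/s


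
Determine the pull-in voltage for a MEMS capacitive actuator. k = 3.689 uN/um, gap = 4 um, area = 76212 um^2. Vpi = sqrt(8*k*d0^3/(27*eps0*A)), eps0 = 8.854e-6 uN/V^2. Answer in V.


Step 1: Compute numerator: 8 * k * d0^3 = 8 * 3.689 * 4^3 = 1888.768
Step 2: Compute denominator: 27 * eps0 * A = 27 * 8.854e-6 * 76212 = 18.219088
Step 3: Vpi = sqrt(1888.768 / 18.219088)
Vpi = 10.18 V


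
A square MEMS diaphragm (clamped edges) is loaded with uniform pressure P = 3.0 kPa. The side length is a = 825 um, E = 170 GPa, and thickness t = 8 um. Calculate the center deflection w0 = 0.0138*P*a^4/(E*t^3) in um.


Step 1: Convert pressure to compatible units (E is in GPa, so P in GPa).
P = 3.0 kPa = 3.0e-6 GPa
Step 2: Compute numerator: 0.0138 * P * a^4.
a^4 = 825^4 = 463250390625
numerator = 0.0138 * 3.0e-6 * 463250390625 = 1.91786e+04
Step 3: Compute denominator: E * t^3 = 170 * 8^3 = 87040
Step 4: w0 = numerator / denominator = 1.91786e+04 / 87040 = 0.2203 um


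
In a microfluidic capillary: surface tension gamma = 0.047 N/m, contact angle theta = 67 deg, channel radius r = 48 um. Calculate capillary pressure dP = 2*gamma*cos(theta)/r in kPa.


Step 1: cos(67 deg) = 0.3907
Step 2: Convert r to m: r = 48e-6 m
Step 3: dP = 2 * 0.047 * 0.3907 / 48e-6 = 765.1 Pa
Step 4: Convert Pa to kPa (divide by 1000).
dP = 0.77 kPa


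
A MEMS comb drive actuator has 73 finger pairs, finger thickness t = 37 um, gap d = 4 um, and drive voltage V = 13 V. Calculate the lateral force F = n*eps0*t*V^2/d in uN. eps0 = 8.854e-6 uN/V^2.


Step 1: Parameters: n=73, eps0=8.854e-6 uN/V^2, t=37 um, V=13 V, d=4 um
Step 2: V^2 = 169
Step 3: F = 73 * 8.854e-6 * 37 * 169 / 4
F = 1.01 uN


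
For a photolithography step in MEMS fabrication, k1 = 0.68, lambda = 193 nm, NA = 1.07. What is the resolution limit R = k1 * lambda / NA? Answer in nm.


Step 1: Identify values: k1 = 0.68, lambda = 193 nm, NA = 1.07
Step 2: R = k1 * lambda / NA
R = 0.68 * 193 / 1.07
R = 122.7 nm


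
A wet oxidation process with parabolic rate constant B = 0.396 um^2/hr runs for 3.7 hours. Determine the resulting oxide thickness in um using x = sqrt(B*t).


Step 1: Compute B*t = 0.396 * 3.7 = 1.4652
Step 2: x = sqrt(1.4652)
x = 1.21 um


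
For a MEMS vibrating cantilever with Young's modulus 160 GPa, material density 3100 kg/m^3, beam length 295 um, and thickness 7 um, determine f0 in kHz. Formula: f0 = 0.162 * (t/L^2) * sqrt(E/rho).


Step 1: Convert units to SI.
t_SI = 7e-6 m, L_SI = 295e-6 m
Step 2: Calculate sqrt(E/rho).
sqrt(160e9 / 3100) = 7184.21 m/s
Step 3: Compute f0.
f0 = 0.162 * 7e-6 / (295e-6)^2 * 7184.21 = 93615.6 Hz = 93.62 kHz


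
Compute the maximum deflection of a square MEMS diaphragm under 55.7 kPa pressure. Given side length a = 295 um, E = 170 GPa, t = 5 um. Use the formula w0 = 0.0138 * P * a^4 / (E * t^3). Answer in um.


Step 1: Convert pressure to compatible units (E is in GPa, so P in GPa).
P = 55.7 kPa = 55.7e-6 GPa
Step 2: Compute numerator: 0.0138 * P * a^4.
a^4 = 295^4 = 7573350625
numerator = 0.0138 * 55.7e-6 * 7573350625 = 5.82133e+03
Step 3: Compute denominator: E * t^3 = 170 * 5^3 = 21250
Step 4: w0 = numerator / denominator = 5.82133e+03 / 21250 = 0.2739 um


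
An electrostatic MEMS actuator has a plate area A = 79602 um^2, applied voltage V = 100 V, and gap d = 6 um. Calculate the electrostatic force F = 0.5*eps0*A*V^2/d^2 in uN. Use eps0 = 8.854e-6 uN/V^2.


Step 1: Identify parameters.
eps0 = 8.854e-6 uN/V^2, A = 79602 um^2, V = 100 V, d = 6 um
Step 2: Compute V^2 = 100^2 = 10000
Step 3: Compute d^2 = 6^2 = 36
Step 4: F = 0.5 * 8.854e-6 * 79602 * 10000 / 36
F = 97.888 uN


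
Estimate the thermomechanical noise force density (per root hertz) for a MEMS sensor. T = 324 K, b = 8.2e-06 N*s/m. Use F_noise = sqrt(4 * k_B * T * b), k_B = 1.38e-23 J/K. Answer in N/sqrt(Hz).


Step 1: Compute 4 * k_B * T * b
= 4 * 1.38e-23 * 324 * 8.2e-06
= 1.4666e-25 N^2/Hz
Step 2: F_noise = sqrt(1.4666e-25)
F_noise = 3.83e-13 N/sqrt(Hz)


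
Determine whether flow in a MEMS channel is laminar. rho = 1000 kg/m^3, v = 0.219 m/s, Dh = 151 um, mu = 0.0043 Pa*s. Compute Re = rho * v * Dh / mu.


Step 1: Convert Dh to meters: Dh = 151e-6 m
Step 2: Re = rho * v * Dh / mu
Re = 1000 * 0.219 * 151e-6 / 0.0043
Re = 7.69
Since Re = 7.69 is below ~2300, the flow is laminar.


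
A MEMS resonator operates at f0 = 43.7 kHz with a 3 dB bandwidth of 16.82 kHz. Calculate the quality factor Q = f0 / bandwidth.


Step 1: Q = f0 / bandwidth
Step 2: Q = 43.7 / 16.82
Q = 2.6


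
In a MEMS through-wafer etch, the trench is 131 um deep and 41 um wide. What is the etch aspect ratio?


Step 1: AR = depth / width
Step 2: AR = 131 / 41
AR = 3.2


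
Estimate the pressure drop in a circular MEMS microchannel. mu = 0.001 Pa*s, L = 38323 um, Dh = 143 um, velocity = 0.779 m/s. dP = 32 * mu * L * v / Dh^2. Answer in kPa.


Step 1: Convert to SI: L = 38323e-6 m, Dh = 143e-6 m
Step 2: dP = 32 * 0.001 * 38323e-6 * 0.779 / (143e-6)^2
Step 3: dP = 46716.99 Pa
Step 4: Convert to kPa: dP = 46.72 kPa
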